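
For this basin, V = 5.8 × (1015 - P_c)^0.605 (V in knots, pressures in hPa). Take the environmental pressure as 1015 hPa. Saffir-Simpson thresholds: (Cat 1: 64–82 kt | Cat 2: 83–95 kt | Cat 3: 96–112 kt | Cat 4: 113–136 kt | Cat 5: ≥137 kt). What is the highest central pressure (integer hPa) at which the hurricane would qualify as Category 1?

Category 1 begins at V = 64 kt.
Required ΔP = (64/5.8)^(1/0.605) = 11.034^1.653 ≈ 52.91 hPa.
P_c ≤ 1015 − 52.91 = 962.09, so the highest integer P_c is 962 hPa.

962 hPa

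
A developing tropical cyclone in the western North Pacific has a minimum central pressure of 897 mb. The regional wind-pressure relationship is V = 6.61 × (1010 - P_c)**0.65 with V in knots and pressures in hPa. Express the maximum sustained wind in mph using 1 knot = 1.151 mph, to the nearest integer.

164 mph

ΔP = 1010 − 897 = 113 mb.
V ≈ 6.61 × 113^0.65 = 6.61 × 21.602 ≈ 142.792 kt.
142.792 × 1.151 ≈ 164.35 mph → 164 mph.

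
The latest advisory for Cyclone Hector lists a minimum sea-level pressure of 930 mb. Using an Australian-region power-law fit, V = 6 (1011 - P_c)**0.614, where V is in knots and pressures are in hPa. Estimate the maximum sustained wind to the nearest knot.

ΔP = 1011 − 930 = 81 mb.
81^0.614 ≈ 14.853.
V ≈ 6 × 14.853 ≈ 89.1 kt.

89 kt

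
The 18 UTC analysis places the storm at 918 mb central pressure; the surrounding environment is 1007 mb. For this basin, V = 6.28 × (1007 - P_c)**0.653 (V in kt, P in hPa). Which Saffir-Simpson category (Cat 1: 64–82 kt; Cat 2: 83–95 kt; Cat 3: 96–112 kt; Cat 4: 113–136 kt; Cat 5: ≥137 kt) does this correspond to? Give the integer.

ΔP = 1007 − 918 = 89 mb.
V ≈ 6.28 × 89^0.653 = 6.28 × 18.75 ≈ 118 kt.
118 kt falls in the Category 4 band.

4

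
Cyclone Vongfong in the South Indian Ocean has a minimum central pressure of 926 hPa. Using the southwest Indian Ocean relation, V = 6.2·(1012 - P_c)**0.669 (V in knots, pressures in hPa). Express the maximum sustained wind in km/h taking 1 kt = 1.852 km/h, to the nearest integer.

226 km/h

ΔP = 1012 − 926 = 86 hPa.
V ≈ 6.2 × 86^0.669 = 6.2 × 19.687 ≈ 122.059 kt.
122.059 × 1.852 ≈ 226.05 km/h → 226 km/h.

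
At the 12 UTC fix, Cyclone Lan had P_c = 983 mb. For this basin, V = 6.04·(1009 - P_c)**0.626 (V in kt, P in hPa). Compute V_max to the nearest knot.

46 kt

ΔP = 1009 − 983 = 26 mb.
26^0.626 ≈ 7.687.
V ≈ 6.04 × 7.687 ≈ 46.4 kt.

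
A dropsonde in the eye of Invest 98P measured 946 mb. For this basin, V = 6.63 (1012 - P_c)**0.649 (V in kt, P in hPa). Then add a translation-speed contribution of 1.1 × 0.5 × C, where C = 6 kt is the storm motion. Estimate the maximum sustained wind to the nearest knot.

104 kt

ΔP = 1012 − 946 = 66 mb.
66^0.649 ≈ 15.166.
V ≈ 6.63 × 15.166 ≈ 100.6 kt.
Translation term: 1.1 × 0.5 × 6 = 3.3 kt.
Corrected V ≈ 103.9 kt → 104 kt.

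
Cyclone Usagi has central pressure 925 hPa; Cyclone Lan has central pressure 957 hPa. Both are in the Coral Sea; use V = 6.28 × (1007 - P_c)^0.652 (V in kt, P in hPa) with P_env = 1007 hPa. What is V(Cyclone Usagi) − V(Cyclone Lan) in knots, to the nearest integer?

31 kt

Cyclone Usagi: ΔP = 82; V ≈ 6.28 × 82^0.652 ≈ 111.11 kt.
Cyclone Lan: ΔP = 50; V ≈ 6.28 × 50^0.652 ≈ 80.48 kt.
Difference ≈ 111.11 − 80.48 = 30.63 → 31 kt.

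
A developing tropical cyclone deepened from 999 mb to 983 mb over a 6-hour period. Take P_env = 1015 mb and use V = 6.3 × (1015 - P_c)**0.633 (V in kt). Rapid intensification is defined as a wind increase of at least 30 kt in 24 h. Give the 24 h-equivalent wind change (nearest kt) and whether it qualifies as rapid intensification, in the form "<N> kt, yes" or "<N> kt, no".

V₁: ΔP = 16, V ≈ 6.3 × 16^0.633 ≈ 36.44 kt.
V₂: ΔP = 32, V ≈ 6.3 × 32^0.633 ≈ 56.51 kt.
ΔV over 6 h = 20.07 kt → 24 h equivalent = 20.07 × 24/6 ≈ 80.28 kt.
80 kt ≥ 30 kt ⇒ rapid intensification.

80 kt, yes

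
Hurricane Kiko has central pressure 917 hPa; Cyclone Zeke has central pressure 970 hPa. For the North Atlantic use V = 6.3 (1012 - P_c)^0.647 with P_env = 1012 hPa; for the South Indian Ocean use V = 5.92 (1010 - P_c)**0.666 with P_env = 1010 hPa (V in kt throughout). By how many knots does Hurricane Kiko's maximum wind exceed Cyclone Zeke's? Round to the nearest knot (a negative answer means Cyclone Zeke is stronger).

Hurricane Kiko: ΔP = 95; V ≈ 6.3 × 95^0.647 ≈ 119.93 kt.
Cyclone Zeke: ΔP = 40; V ≈ 5.92 × 40^0.666 ≈ 69.07 kt.
Difference ≈ 119.93 − 69.07 = 50.86 → 51 kt.

51 kt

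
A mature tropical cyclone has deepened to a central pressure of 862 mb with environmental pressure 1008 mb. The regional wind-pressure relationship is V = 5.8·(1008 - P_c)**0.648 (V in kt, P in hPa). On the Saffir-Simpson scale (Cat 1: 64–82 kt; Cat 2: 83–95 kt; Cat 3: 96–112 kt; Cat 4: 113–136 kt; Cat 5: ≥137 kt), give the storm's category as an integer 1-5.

ΔP = 1008 − 862 = 146 mb.
V ≈ 5.8 × 146^0.648 = 5.8 × 25.26 ≈ 147 kt.
147 kt falls in the Category 5 band.

5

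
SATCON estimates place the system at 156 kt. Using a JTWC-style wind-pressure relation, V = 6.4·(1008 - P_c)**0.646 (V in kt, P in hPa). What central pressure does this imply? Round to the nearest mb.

868 mb

ΔP = (V / 6.4)^(1/0.646) = (156/6.4)^1.548.
156/6.4 = 24.375; 24.375^1.548 ≈ 140.27 mb.
P_c = 1008 − 140.27 = 867.73 ≈ 868 mb.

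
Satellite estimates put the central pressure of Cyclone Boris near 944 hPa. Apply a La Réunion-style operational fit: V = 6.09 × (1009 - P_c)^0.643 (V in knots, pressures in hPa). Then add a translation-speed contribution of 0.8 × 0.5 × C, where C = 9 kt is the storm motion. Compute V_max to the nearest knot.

ΔP = 1009 − 944 = 65 hPa.
65^0.643 ≈ 14.645.
V ≈ 6.09 × 14.645 ≈ 89.2 kt.
Translation term: 0.8 × 0.5 × 9 = 3.6 kt.
Corrected V ≈ 92.8 kt → 93 kt.

93 kt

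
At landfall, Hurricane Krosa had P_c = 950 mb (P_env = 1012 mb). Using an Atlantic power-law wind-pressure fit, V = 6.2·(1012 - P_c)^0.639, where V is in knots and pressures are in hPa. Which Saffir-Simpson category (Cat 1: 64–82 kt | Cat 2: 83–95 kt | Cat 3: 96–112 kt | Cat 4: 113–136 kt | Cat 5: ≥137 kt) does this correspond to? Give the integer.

2

ΔP = 1012 − 950 = 62 mb.
V ≈ 6.2 × 62^0.639 = 6.2 × 13.97 ≈ 87 kt.
87 kt falls in the Category 2 band.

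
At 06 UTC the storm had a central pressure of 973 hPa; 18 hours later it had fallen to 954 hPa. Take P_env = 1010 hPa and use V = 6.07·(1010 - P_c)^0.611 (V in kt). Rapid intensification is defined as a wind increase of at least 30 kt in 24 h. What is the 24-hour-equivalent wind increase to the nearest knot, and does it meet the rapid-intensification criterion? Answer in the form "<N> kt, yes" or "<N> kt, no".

V₁: ΔP = 37, V ≈ 6.07 × 37^0.611 ≈ 55.13 kt.
V₂: ΔP = 56, V ≈ 6.07 × 56^0.611 ≈ 71.01 kt.
ΔV over 18 h = 15.88 kt → 24 h equivalent = 15.88 × 24/18 ≈ 21.17 kt.
21 kt < 30 kt ⇒ not rapid intensification.

21 kt, no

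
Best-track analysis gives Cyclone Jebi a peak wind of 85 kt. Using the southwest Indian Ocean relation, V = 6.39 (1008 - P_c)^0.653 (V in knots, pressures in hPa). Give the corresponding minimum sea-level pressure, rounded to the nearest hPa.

955 hPa

ΔP = (V / 6.39)^(1/0.653) = (85/6.39)^1.531.
85/6.39 = 13.302; 13.302^1.531 ≈ 52.62 hPa.
P_c = 1008 − 52.62 = 955.38 ≈ 955 hPa.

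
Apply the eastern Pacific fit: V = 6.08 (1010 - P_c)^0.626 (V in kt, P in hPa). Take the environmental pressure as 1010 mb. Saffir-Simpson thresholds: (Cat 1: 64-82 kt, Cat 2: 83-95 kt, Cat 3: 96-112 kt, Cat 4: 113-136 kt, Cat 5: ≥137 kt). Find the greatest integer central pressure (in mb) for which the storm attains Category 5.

865 mb

Category 5 begins at V = 137 kt.
Required ΔP = (137/6.08)^(1/0.626) = 22.533^1.597 ≈ 144.89 mb.
P_c ≤ 1010 − 144.89 = 865.11, so the highest integer P_c is 865 mb.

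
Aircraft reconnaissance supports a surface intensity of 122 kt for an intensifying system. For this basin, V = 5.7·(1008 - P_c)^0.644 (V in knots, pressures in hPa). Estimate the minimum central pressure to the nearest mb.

892 mb

ΔP = (V / 5.7)^(1/0.644) = (122/5.7)^1.553.
122/5.7 = 21.404; 21.404^1.553 ≈ 116.40 mb.
P_c = 1008 − 116.40 = 891.60 ≈ 892 mb.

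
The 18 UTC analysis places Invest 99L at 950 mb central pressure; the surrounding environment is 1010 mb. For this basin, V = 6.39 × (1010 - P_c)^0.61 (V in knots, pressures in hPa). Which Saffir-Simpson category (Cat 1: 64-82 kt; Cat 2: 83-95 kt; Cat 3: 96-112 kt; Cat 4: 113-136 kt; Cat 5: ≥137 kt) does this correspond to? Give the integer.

ΔP = 1010 − 950 = 60 mb.
V ≈ 6.39 × 60^0.61 = 6.39 × 12.15 ≈ 78 kt.
78 kt falls in the Category 1 band.

1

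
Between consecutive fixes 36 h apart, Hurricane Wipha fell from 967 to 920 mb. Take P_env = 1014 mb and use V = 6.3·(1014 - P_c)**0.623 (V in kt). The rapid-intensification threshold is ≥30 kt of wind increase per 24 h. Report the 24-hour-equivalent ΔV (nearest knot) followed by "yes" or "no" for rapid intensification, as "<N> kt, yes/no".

V₁: ΔP = 47, V ≈ 6.3 × 47^0.623 ≈ 69.35 kt.
V₂: ΔP = 94, V ≈ 6.3 × 94^0.623 ≈ 106.81 kt.
ΔV over 36 h = 37.46 kt → 24 h equivalent = 37.46 × 24/36 ≈ 24.97 kt.
25 kt < 30 kt ⇒ not rapid intensification.

25 kt, no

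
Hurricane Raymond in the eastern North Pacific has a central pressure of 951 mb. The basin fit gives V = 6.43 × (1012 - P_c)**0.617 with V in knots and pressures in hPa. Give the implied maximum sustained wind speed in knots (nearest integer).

81 kt

ΔP = 1012 − 951 = 61 mb.
61^0.617 ≈ 12.634.
V ≈ 6.43 × 12.634 ≈ 81.2 kt.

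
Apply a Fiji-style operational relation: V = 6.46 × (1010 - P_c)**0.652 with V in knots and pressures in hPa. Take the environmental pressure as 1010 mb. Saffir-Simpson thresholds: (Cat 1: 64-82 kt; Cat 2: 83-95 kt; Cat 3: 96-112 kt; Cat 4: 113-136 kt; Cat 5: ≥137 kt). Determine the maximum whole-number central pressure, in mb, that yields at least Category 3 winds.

Category 3 begins at V = 96 kt.
Required ΔP = (96/6.46)^(1/0.652) = 14.861^1.534 ≈ 62.75 mb.
P_c ≤ 1010 − 62.75 = 947.25, so the highest integer P_c is 947 mb.

947 mb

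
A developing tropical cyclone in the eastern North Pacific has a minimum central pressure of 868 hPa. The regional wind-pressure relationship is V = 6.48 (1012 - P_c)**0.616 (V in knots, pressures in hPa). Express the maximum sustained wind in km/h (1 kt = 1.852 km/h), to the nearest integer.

ΔP = 1012 − 868 = 144 hPa.
V ≈ 6.48 × 144^0.616 = 6.48 × 21.358 ≈ 138.397 kt.
138.397 × 1.852 ≈ 256.31 km/h → 256 km/h.

256 km/h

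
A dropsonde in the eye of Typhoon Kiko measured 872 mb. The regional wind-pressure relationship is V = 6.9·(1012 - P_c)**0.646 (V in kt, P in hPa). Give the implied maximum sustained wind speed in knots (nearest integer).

ΔP = 1012 − 872 = 140 mb.
140^0.646 ≈ 24.344.
V ≈ 6.9 × 24.344 ≈ 168.0 kt.

168 kt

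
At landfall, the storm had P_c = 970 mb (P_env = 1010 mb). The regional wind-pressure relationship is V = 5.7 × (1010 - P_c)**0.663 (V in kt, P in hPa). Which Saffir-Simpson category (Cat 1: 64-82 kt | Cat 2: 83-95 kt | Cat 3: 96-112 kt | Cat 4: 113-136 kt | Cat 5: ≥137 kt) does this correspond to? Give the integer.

ΔP = 1010 − 970 = 40 mb.
V ≈ 5.7 × 40^0.663 = 5.7 × 11.54 ≈ 66 kt.
66 kt falls in the Category 1 band.

1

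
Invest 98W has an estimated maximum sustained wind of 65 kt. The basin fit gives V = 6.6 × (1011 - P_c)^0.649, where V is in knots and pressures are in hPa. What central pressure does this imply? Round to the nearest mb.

ΔP = (V / 6.6)^(1/0.649) = (65/6.6)^1.541.
65/6.6 = 9.848; 9.848^1.541 ≈ 33.93 mb.
P_c = 1011 − 33.93 = 977.07 ≈ 977 mb.

977 mb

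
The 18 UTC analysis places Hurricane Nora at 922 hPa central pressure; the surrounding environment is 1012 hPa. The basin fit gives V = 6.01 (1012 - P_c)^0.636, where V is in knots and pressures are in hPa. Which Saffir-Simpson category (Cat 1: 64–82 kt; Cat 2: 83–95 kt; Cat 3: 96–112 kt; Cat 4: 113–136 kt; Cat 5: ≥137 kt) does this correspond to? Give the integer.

3

ΔP = 1012 − 922 = 90 hPa.
V ≈ 6.01 × 90^0.636 = 6.01 × 17.49 ≈ 105 kt.
105 kt falls in the Category 3 band.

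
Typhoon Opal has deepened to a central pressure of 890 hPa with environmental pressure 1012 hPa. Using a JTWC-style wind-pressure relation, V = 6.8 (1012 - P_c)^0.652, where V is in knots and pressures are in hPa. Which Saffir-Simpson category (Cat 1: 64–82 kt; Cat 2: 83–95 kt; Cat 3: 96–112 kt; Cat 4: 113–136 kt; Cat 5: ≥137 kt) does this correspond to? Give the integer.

5

ΔP = 1012 − 890 = 122 hPa.
V ≈ 6.8 × 122^0.652 = 6.8 × 22.92 ≈ 156 kt.
156 kt falls in the Category 5 band.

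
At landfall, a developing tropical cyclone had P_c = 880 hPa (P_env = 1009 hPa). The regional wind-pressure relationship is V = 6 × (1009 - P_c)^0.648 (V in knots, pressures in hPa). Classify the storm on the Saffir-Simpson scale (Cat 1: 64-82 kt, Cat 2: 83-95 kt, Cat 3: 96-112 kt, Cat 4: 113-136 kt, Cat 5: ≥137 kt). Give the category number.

ΔP = 1009 − 880 = 129 hPa.
V ≈ 6 × 129^0.648 = 6 × 23.32 ≈ 140 kt.
140 kt falls in the Category 5 band.

5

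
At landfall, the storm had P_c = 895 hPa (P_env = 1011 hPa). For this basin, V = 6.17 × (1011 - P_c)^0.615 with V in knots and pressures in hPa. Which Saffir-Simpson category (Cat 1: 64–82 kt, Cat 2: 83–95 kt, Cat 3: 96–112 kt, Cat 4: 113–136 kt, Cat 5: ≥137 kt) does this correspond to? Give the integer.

4

ΔP = 1011 − 895 = 116 hPa.
V ≈ 6.17 × 116^0.615 = 6.17 × 18.61 ≈ 115 kt.
115 kt falls in the Category 4 band.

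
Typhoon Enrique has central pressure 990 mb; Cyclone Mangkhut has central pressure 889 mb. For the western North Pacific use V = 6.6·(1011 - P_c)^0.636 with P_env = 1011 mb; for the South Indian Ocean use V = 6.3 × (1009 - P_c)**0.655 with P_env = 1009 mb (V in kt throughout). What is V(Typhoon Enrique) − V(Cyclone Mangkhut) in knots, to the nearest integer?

Typhoon Enrique: ΔP = 21; V ≈ 6.6 × 21^0.636 ≈ 45.76 kt.
Cyclone Mangkhut: ΔP = 120; V ≈ 6.3 × 120^0.655 ≈ 144.95 kt.
Difference ≈ 45.76 − 144.95 = -99.19 → -99 kt.

-99 kt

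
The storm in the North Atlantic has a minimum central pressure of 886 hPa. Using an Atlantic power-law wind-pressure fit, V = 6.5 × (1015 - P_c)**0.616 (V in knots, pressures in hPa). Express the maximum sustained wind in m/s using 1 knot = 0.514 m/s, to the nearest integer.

ΔP = 1015 − 886 = 129 hPa.
V ≈ 6.5 × 129^0.616 = 6.5 × 19.958 ≈ 129.729 kt.
129.729 × 0.514 ≈ 66.68 m/s → 67 m/s.

67 m/s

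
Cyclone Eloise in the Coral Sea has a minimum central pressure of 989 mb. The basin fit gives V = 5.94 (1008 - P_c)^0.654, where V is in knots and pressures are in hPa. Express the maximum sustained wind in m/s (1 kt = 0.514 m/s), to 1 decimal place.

20.9 m/s

ΔP = 1008 − 989 = 19 mb.
V ≈ 5.94 × 19^0.654 = 5.94 × 6.860 ≈ 40.747 kt.
40.747 × 0.514 ≈ 20.94 m/s → 20.9 m/s.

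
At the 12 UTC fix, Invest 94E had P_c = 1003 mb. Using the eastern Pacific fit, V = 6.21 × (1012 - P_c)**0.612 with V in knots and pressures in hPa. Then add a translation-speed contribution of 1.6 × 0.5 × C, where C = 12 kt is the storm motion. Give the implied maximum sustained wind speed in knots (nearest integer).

33 kt

ΔP = 1012 − 1003 = 9 mb.
9^0.612 ≈ 3.837.
V ≈ 6.21 × 3.837 ≈ 23.8 kt.
Translation term: 1.6 × 0.5 × 12 = 9.6 kt.
Corrected V ≈ 33.4 kt → 33 kt.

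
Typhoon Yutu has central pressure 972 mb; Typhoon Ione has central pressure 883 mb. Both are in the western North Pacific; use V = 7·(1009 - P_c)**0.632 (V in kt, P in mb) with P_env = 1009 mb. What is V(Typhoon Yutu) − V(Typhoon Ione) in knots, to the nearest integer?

-80 kt

Typhoon Yutu: ΔP = 37; V ≈ 7 × 37^0.632 ≈ 68.58 kt.
Typhoon Ione: ΔP = 126; V ≈ 7 × 126^0.632 ≈ 148.78 kt.
Difference ≈ 68.58 − 148.78 = -80.20 → -80 kt.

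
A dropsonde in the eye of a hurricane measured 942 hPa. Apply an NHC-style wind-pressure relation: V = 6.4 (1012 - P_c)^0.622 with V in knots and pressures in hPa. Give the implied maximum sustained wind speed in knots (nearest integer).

ΔP = 1012 − 942 = 70 hPa.
70^0.622 ≈ 14.049.
V ≈ 6.4 × 14.049 ≈ 89.9 kt.

90 kt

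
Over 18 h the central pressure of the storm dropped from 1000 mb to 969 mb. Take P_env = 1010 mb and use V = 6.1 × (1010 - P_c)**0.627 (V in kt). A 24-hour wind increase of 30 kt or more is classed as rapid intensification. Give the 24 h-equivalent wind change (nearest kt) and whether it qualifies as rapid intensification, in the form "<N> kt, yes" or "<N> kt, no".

49 kt, yes

V₁: ΔP = 10, V ≈ 6.1 × 10^0.627 ≈ 25.84 kt.
V₂: ΔP = 41, V ≈ 6.1 × 41^0.627 ≈ 62.60 kt.
ΔV over 18 h = 36.76 kt → 24 h equivalent = 36.76 × 24/18 ≈ 49.01 kt.
49 kt ≥ 30 kt ⇒ rapid intensification.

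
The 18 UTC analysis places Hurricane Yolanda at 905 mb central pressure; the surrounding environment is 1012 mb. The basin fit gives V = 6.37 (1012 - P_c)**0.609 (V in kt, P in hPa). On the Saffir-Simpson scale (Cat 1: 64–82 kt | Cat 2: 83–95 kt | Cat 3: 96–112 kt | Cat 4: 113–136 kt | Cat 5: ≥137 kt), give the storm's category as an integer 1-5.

ΔP = 1012 − 905 = 107 mb.
V ≈ 6.37 × 107^0.609 = 6.37 × 17.21 ≈ 110 kt.
110 kt falls in the Category 3 band.

3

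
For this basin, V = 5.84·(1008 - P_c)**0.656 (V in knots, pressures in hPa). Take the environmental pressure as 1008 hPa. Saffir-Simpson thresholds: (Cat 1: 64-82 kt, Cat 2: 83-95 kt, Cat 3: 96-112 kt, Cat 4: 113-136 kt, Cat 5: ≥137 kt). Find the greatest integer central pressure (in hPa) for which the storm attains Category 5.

Category 5 begins at V = 137 kt.
Required ΔP = (137/5.84)^(1/0.656) = 23.459^1.524 ≈ 122.71 hPa.
P_c ≤ 1008 − 122.71 = 885.29, so the highest integer P_c is 885 hPa.

885 hPa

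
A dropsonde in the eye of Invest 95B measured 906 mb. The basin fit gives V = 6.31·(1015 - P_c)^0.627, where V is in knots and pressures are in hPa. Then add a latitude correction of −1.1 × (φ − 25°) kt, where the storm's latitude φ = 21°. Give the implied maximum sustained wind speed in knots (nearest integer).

ΔP = 1015 − 906 = 109 mb.
109^0.627 ≈ 18.944.
V ≈ 6.31 × 18.944 ≈ 119.5 kt.
Latitude correction: −1.1 × (21 − 25) = 4.4 kt.
Corrected V ≈ 123.9 kt → 124 kt.

124 kt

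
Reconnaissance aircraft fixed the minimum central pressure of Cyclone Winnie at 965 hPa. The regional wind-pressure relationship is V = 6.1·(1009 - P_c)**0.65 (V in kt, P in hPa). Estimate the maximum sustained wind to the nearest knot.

71 kt

ΔP = 1009 − 965 = 44 hPa.
44^0.65 ≈ 11.702.
V ≈ 6.1 × 11.702 ≈ 71.4 kt.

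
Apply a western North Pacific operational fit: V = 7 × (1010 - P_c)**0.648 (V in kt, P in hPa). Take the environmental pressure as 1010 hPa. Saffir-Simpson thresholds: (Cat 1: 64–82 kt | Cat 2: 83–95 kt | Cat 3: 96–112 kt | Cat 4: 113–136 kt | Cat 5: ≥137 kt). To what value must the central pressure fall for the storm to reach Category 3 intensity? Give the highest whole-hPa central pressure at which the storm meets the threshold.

Category 3 begins at V = 96 kt.
Required ΔP = (96/7)^(1/0.648) = 13.714^1.543 ≈ 56.87 hPa.
P_c ≤ 1010 − 56.87 = 953.13, so the highest integer P_c is 953 hPa.

953 hPa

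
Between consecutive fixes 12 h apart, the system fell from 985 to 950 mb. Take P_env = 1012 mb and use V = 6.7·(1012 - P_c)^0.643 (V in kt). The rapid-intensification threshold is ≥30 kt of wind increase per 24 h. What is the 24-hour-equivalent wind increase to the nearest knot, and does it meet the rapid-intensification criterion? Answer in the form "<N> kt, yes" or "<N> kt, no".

79 kt, yes

V₁: ΔP = 27, V ≈ 6.7 × 27^0.643 ≈ 55.78 kt.
V₂: ΔP = 62, V ≈ 6.7 × 62^0.643 ≈ 95.19 kt.
ΔV over 12 h = 39.41 kt → 24 h equivalent = 39.41 × 24/12 ≈ 78.82 kt.
79 kt ≥ 30 kt ⇒ rapid intensification.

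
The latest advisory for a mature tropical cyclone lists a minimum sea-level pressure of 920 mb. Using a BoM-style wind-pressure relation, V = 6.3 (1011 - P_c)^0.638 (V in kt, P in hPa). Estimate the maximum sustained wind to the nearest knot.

112 kt

ΔP = 1011 − 920 = 91 mb.
91^0.638 ≈ 17.777.
V ≈ 6.3 × 17.777 ≈ 112.0 kt.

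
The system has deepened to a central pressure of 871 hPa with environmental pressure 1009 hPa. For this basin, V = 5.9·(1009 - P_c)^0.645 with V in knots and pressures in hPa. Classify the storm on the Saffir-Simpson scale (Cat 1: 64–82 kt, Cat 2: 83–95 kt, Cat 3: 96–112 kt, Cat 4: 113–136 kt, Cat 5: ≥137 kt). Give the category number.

5

ΔP = 1009 − 871 = 138 hPa.
V ≈ 5.9 × 138^0.645 = 5.9 × 24.00 ≈ 142 kt.
142 kt falls in the Category 5 band.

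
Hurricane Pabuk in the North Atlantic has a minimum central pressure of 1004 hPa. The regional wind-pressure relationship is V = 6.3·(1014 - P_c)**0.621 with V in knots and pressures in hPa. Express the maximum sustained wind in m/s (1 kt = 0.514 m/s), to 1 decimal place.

ΔP = 1014 − 1004 = 10 hPa.
V ≈ 6.3 × 10^0.621 = 6.3 × 4.178 ≈ 26.323 kt.
26.323 × 0.514 ≈ 13.53 m/s → 13.5 m/s.

13.5 m/s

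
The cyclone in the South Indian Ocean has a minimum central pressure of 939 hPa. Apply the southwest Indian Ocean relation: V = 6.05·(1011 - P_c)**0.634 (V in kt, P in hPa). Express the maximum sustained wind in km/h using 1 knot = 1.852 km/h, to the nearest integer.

169 km/h

ΔP = 1011 − 939 = 72 hPa.
V ≈ 6.05 × 72^0.634 = 6.05 × 15.050 ≈ 91.055 kt.
91.055 × 1.852 ≈ 168.63 km/h → 169 km/h.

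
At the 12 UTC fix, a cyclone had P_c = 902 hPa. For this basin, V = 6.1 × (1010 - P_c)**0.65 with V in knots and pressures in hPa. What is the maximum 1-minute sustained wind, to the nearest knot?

ΔP = 1010 − 902 = 108 hPa.
108^0.65 ≈ 20.976.
V ≈ 6.1 × 20.976 ≈ 128.0 kt.

128 kt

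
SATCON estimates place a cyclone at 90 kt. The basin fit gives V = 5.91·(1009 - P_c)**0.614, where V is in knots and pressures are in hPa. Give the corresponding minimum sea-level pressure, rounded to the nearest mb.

ΔP = (V / 5.91)^(1/0.614) = (90/5.91)^1.629.
90/5.91 = 15.228; 15.228^1.629 ≈ 84.36 mb.
P_c = 1009 − 84.36 = 924.64 ≈ 925 mb.

925 mb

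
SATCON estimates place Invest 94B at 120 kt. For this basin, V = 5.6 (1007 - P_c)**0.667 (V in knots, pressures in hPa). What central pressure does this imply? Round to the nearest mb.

908 mb

ΔP = (V / 5.6)^(1/0.667) = (120/5.6)^1.499.
120/5.6 = 21.429; 21.429^1.499 ≈ 98.97 mb.
P_c = 1007 − 98.97 = 908.03 ≈ 908 mb.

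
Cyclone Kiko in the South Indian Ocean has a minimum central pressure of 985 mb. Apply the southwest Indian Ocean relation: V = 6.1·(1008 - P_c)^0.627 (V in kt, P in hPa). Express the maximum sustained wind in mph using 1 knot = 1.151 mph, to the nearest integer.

50 mph

ΔP = 1008 − 985 = 23 mb.
V ≈ 6.1 × 23^0.627 = 6.1 × 7.142 ≈ 43.565 kt.
43.565 × 1.151 ≈ 50.14 mph → 50 mph.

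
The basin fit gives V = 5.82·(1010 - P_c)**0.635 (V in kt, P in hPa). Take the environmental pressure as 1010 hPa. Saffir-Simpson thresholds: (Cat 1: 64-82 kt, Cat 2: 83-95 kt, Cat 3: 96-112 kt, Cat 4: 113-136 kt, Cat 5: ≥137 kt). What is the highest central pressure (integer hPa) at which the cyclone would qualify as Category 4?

Category 4 begins at V = 113 kt.
Required ΔP = (113/5.82)^(1/0.635) = 19.416^1.575 ≈ 106.80 hPa.
P_c ≤ 1010 − 106.80 = 903.20, so the highest integer P_c is 903 hPa.

903 hPa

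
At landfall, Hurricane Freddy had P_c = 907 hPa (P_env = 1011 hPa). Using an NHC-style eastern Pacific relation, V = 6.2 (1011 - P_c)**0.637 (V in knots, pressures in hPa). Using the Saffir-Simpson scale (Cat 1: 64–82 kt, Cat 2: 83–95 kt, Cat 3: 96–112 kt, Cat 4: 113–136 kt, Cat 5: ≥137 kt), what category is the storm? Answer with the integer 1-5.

ΔP = 1011 − 907 = 104 hPa.
V ≈ 6.2 × 104^0.637 = 6.2 × 19.27 ≈ 119 kt.
119 kt falls in the Category 4 band.

4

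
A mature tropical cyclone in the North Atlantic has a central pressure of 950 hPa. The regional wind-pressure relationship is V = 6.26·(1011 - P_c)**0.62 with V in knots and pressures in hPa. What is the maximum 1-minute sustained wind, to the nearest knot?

80 kt

ΔP = 1011 − 950 = 61 hPa.
61^0.62 ≈ 12.791.
V ≈ 6.26 × 12.791 ≈ 80.1 kt.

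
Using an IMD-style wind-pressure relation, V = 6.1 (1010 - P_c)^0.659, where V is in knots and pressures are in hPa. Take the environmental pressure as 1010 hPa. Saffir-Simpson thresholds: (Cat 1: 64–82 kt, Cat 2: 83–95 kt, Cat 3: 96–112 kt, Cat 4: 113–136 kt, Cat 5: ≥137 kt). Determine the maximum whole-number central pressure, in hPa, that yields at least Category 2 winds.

957 hPa

Category 2 begins at V = 83 kt.
Required ΔP = (83/6.1)^(1/0.659) = 13.607^1.517 ≈ 52.53 hPa.
P_c ≤ 1010 − 52.53 = 957.47, so the highest integer P_c is 957 hPa.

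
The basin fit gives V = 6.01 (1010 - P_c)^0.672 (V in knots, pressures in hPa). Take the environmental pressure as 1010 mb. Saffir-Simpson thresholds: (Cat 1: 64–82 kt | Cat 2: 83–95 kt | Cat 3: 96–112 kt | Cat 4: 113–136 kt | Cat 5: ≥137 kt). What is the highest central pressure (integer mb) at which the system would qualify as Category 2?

Category 2 begins at V = 83 kt.
Required ΔP = (83/6.01)^(1/0.672) = 13.810^1.488 ≈ 49.74 mb.
P_c ≤ 1010 − 49.74 = 960.26, so the highest integer P_c is 960 mb.

960 mb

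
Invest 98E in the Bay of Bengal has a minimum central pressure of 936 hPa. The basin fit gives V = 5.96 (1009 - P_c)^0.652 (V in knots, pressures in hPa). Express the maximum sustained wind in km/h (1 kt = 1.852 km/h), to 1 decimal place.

181.0 km/h

ΔP = 1009 − 936 = 73 hPa.
V ≈ 5.96 × 73^0.652 = 5.96 × 16.402 ≈ 97.754 kt.
97.754 × 1.852 ≈ 181.04 km/h → 181.0 km/h.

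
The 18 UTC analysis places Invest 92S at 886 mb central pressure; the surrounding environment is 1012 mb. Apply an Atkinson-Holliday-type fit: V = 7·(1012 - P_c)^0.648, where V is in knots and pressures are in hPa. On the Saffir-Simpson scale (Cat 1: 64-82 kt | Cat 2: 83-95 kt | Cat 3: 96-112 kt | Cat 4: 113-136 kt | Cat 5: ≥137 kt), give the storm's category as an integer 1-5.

ΔP = 1012 − 886 = 126 mb.
V ≈ 7 × 126^0.648 = 7 × 22.96 ≈ 161 kt.
161 kt falls in the Category 5 band.

5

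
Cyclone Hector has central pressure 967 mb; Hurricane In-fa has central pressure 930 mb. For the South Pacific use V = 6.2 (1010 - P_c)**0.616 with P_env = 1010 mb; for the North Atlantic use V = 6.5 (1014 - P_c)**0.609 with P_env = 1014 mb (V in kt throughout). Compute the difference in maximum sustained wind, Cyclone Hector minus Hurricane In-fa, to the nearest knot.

-34 kt

Cyclone Hector: ΔP = 43; V ≈ 6.2 × 43^0.616 ≈ 62.89 kt.
Hurricane In-fa: ΔP = 84; V ≈ 6.5 × 84^0.609 ≈ 96.56 kt.
Difference ≈ 62.89 − 96.56 = -33.67 → -34 kt.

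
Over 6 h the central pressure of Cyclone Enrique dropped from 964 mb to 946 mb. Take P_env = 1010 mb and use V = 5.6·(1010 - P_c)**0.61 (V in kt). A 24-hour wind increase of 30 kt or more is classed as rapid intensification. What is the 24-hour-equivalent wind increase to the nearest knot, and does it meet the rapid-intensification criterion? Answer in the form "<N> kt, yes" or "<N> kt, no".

52 kt, yes

V₁: ΔP = 46, V ≈ 5.6 × 46^0.61 ≈ 57.87 kt.
V₂: ΔP = 64, V ≈ 5.6 × 64^0.61 ≈ 70.79 kt.
ΔV over 6 h = 12.92 kt → 24 h equivalent = 12.92 × 24/6 ≈ 51.68 kt.
52 kt ≥ 30 kt ⇒ rapid intensification.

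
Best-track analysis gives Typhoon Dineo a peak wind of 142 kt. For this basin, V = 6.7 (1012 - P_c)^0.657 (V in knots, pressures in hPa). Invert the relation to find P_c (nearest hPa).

ΔP = (V / 6.7)^(1/0.657) = (142/6.7)^1.522.
142/6.7 = 21.194; 21.194^1.522 ≈ 104.37 hPa.
P_c = 1012 − 104.37 = 907.63 ≈ 908 hPa.

908 hPa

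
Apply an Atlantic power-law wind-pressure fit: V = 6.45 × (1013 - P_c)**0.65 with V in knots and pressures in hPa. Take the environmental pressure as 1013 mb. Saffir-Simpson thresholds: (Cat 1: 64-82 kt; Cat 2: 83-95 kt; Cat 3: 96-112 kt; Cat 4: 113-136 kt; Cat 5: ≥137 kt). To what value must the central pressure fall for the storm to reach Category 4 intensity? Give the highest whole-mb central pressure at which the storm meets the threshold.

Category 4 begins at V = 113 kt.
Required ΔP = (113/6.45)^(1/0.65) = 17.519^1.538 ≈ 81.87 mb.
P_c ≤ 1013 − 81.87 = 931.13, so the highest integer P_c is 931 mb.

931 mb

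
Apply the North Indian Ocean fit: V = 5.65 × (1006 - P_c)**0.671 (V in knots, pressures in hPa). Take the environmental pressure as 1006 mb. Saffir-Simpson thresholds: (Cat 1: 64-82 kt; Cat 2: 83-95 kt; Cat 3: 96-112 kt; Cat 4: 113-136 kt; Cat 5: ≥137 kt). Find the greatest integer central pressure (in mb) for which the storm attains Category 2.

951 mb

Category 2 begins at V = 83 kt.
Required ΔP = (83/5.65)^(1/0.671) = 14.690^1.490 ≈ 54.86 mb.
P_c ≤ 1006 − 54.86 = 951.14, so the highest integer P_c is 951 mb.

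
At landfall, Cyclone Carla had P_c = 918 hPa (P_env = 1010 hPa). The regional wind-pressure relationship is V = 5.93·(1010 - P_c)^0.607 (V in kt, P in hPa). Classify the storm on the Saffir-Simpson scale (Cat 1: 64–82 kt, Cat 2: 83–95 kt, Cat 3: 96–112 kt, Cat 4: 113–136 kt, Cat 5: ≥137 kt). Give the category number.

2

ΔP = 1010 − 918 = 92 hPa.
V ≈ 5.93 × 92^0.607 = 5.93 × 15.56 ≈ 92 kt.
92 kt falls in the Category 2 band.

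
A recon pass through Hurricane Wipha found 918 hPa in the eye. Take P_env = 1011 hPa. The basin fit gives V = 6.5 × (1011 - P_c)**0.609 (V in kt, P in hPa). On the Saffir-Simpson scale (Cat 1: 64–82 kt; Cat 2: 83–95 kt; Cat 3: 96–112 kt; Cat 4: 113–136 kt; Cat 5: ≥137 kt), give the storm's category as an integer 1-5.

ΔP = 1011 − 918 = 93 hPa.
V ≈ 6.5 × 93^0.609 = 6.5 × 15.81 ≈ 103 kt.
103 kt falls in the Category 3 band.

3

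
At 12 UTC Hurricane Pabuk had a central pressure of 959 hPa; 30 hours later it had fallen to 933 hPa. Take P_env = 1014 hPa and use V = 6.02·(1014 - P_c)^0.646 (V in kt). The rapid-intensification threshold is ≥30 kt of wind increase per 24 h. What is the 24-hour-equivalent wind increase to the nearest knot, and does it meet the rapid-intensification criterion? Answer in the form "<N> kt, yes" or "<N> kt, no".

V₁: ΔP = 55, V ≈ 6.02 × 55^0.646 ≈ 80.14 kt.
V₂: ΔP = 81, V ≈ 6.02 × 81^0.646 ≈ 102.91 kt.
ΔV over 30 h = 22.77 kt → 24 h equivalent = 22.77 × 24/30 ≈ 18.22 kt.
18 kt < 30 kt ⇒ not rapid intensification.

18 kt, no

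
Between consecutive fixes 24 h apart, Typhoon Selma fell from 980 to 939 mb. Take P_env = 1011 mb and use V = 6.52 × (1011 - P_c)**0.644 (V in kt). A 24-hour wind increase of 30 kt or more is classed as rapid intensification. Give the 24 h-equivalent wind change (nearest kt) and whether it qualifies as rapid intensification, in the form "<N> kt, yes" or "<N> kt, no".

43 kt, yes

V₁: ΔP = 31, V ≈ 6.52 × 31^0.644 ≈ 59.52 kt.
V₂: ΔP = 72, V ≈ 6.52 × 72^0.644 ≈ 102.42 kt.
ΔV over 24 h = 42.90 kt → 24 h equivalent = 42.90 × 24/24 ≈ 42.90 kt.
43 kt ≥ 30 kt ⇒ rapid intensification.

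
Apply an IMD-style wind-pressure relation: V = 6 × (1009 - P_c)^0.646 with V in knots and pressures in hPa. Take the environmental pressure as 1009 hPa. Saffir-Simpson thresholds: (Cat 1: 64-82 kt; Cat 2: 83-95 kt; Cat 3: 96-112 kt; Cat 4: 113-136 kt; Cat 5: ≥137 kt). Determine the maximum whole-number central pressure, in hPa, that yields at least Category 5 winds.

882 hPa

Category 5 begins at V = 137 kt.
Required ΔP = (137/6)^(1/0.646) = 22.833^1.548 ≈ 126.78 hPa.
P_c ≤ 1009 − 126.78 = 882.22, so the highest integer P_c is 882 hPa.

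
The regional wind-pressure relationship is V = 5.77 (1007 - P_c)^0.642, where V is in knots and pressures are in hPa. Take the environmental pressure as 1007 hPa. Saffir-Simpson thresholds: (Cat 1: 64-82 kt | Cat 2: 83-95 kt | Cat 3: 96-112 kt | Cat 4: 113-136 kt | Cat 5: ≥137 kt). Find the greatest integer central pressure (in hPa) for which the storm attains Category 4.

904 hPa

Category 4 begins at V = 113 kt.
Required ΔP = (113/5.77)^(1/0.642) = 19.584^1.558 ≈ 102.87 hPa.
P_c ≤ 1007 − 102.87 = 904.13, so the highest integer P_c is 904 hPa.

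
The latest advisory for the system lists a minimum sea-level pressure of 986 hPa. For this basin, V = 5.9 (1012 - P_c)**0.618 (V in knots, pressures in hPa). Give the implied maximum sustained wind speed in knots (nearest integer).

44 kt

ΔP = 1012 − 986 = 26 hPa.
26^0.618 ≈ 7.490.
V ≈ 5.9 × 7.490 ≈ 44.2 kt.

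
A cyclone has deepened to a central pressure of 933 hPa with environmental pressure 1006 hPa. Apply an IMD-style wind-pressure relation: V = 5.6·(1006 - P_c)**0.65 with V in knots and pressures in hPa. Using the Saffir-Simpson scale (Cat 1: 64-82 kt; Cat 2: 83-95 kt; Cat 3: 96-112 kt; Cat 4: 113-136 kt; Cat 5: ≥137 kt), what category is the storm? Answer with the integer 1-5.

ΔP = 1006 − 933 = 73 hPa.
V ≈ 5.6 × 73^0.65 = 5.6 × 16.26 ≈ 91 kt.
91 kt falls in the Category 2 band.

2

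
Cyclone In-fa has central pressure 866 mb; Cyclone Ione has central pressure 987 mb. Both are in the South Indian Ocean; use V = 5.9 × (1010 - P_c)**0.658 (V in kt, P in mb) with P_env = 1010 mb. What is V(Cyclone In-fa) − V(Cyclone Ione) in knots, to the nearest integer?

Cyclone In-fa: ΔP = 144; V ≈ 5.9 × 144^0.658 ≈ 155.26 kt.
Cyclone Ione: ΔP = 23; V ≈ 5.9 × 23^0.658 ≈ 46.44 kt.
Difference ≈ 155.26 − 46.44 = 108.82 → 109 kt.

109 kt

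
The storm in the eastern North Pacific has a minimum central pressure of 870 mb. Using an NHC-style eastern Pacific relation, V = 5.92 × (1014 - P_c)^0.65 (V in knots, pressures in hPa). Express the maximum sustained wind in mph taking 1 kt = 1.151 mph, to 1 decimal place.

172.3 mph

ΔP = 1014 − 870 = 144 mb.
V ≈ 5.92 × 144^0.65 = 5.92 × 25.289 ≈ 149.712 kt.
149.712 × 1.151 ≈ 172.32 mph → 172.3 mph.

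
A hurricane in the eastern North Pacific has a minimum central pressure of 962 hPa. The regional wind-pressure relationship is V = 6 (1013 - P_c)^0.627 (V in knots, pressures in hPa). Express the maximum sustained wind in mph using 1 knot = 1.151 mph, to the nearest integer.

ΔP = 1013 − 962 = 51 hPa.
V ≈ 6 × 51^0.627 = 6 × 11.766 ≈ 70.599 kt.
70.599 × 1.151 ≈ 81.26 mph → 81 mph.

81 mph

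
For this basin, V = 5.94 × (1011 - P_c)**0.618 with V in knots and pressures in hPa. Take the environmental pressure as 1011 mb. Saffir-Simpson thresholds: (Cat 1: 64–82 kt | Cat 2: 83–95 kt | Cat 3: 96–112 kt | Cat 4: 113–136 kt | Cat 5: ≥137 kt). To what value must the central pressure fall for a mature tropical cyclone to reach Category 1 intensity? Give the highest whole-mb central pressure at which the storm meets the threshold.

964 mb

Category 1 begins at V = 64 kt.
Required ΔP = (64/5.94)^(1/0.618) = 10.774^1.618 ≈ 46.83 mb.
P_c ≤ 1011 − 46.83 = 964.17, so the highest integer P_c is 964 mb.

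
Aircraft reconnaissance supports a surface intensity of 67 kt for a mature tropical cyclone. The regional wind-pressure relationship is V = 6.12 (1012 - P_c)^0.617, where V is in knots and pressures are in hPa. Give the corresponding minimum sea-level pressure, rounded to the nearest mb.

964 mb

ΔP = (V / 6.12)^(1/0.617) = (67/6.12)^1.621.
67/6.12 = 10.948; 10.948^1.621 ≈ 48.36 mb.
P_c = 1012 − 48.36 = 963.64 ≈ 964 mb.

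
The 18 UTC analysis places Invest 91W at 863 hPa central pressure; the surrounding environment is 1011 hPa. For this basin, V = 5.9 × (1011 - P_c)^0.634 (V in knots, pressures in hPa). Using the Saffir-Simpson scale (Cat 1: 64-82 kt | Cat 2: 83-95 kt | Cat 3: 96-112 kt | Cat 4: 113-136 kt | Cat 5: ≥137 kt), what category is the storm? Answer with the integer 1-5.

5

ΔP = 1011 − 863 = 148 hPa.
V ≈ 5.9 × 148^0.634 = 5.9 × 23.77 ≈ 140 kt.
140 kt falls in the Category 5 band.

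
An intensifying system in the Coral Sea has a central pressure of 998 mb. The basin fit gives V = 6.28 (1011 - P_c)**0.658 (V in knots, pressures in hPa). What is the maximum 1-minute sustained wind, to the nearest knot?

ΔP = 1011 − 998 = 13 mb.
13^0.658 ≈ 5.407.
V ≈ 6.28 × 5.407 ≈ 34.0 kt.

34 kt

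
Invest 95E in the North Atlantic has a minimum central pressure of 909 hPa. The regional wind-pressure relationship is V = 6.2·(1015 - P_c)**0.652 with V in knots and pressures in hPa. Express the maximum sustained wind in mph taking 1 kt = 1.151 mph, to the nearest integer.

ΔP = 1015 − 909 = 106 hPa.
V ≈ 6.2 × 106^0.652 = 6.2 × 20.917 ≈ 129.685 kt.
129.685 × 1.151 ≈ 149.27 mph → 149 mph.

149 mph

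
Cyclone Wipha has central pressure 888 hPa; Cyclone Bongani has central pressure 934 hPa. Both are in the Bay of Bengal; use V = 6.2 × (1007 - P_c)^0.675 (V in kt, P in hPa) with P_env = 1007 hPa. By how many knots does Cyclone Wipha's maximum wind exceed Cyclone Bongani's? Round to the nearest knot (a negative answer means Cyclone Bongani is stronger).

44 kt

Cyclone Wipha: ΔP = 119; V ≈ 6.2 × 119^0.675 ≈ 156.09 kt.
Cyclone Bongani: ΔP = 73; V ≈ 6.2 × 73^0.675 ≈ 112.24 kt.
Difference ≈ 156.09 − 112.24 = 43.85 → 44 kt.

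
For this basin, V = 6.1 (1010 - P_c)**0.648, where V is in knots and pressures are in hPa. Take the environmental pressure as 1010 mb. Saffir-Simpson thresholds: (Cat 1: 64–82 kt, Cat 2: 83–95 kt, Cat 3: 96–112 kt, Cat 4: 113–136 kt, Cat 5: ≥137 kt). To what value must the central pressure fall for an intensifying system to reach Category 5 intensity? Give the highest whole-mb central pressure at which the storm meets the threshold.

888 mb

Category 5 begins at V = 137 kt.
Required ΔP = (137/6.1)^(1/0.648) = 22.459^1.543 ≈ 121.75 mb.
P_c ≤ 1010 − 121.75 = 888.25, so the highest integer P_c is 888 mb.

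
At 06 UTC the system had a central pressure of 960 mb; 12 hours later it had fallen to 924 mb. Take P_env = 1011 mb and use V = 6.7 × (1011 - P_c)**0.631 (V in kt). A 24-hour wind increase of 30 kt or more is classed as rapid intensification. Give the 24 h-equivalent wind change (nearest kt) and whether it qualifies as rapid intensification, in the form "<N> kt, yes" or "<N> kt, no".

V₁: ΔP = 51, V ≈ 6.7 × 51^0.631 ≈ 80.09 kt.
V₂: ΔP = 87, V ≈ 6.7 × 87^0.631 ≈ 112.18 kt.
ΔV over 12 h = 32.09 kt → 24 h equivalent = 32.09 × 24/12 ≈ 64.18 kt.
64 kt ≥ 30 kt ⇒ rapid intensification.

64 kt, yes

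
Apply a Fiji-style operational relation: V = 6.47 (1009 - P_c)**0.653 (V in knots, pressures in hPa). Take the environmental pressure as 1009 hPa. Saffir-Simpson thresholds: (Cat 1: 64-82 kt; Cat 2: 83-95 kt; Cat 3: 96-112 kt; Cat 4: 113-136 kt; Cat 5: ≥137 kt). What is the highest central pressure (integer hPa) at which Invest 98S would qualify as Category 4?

Category 4 begins at V = 113 kt.
Required ΔP = (113/6.47)^(1/0.653) = 17.465^1.531 ≈ 79.85 hPa.
P_c ≤ 1009 − 79.85 = 929.15, so the highest integer P_c is 929 hPa.

929 hPa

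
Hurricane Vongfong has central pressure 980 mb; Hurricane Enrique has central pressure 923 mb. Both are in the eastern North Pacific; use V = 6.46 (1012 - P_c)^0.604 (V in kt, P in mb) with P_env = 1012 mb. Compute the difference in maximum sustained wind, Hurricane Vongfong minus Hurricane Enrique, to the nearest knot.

Hurricane Vongfong: ΔP = 32; V ≈ 6.46 × 32^0.604 ≈ 52.40 kt.
Hurricane Enrique: ΔP = 89; V ≈ 6.46 × 89^0.604 ≈ 97.20 kt.
Difference ≈ 52.40 − 97.20 = -44.80 → -45 kt.

-45 kt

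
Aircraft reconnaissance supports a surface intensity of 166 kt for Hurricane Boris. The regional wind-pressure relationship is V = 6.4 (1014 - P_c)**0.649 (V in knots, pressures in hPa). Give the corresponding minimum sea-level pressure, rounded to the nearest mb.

863 mb

ΔP = (V / 6.4)^(1/0.649) = (166/6.4)^1.541.
166/6.4 = 25.938; 25.938^1.541 ≈ 150.88 mb.
P_c = 1014 − 150.88 = 863.12 ≈ 863 mb.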